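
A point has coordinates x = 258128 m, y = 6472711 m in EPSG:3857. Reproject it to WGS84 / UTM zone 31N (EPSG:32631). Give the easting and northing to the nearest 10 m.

Web Mercator inverse (R = 6378137 m) → φ = 50.15240122°, λ = 2.31880328°.
UTM 31N forward: E = 451335.326 m, N = 5555797.699 m.

E 451340 m, N 5555800 m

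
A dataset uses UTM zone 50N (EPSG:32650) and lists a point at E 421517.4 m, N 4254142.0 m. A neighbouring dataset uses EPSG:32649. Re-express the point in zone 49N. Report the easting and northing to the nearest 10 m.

UTM 50N → geographic: φ = 38.43209996°, λ = 116.10080024°.
UTM 49N (λ₀ = 111°) forward: E = 945330.774 m, N = 4266099.162 m.

E 945330 m, N 4266100 m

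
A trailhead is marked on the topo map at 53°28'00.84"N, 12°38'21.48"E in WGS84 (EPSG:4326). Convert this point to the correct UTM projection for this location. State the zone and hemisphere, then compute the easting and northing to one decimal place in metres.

Zone 33N: E 343299.8 m, N 5926805.9 m

Longitude 12.6393° lies in the 6° band [12°, 18°), giving zone 33; latitude is north of the equator, so 33N.
Zone 33 central meridian λ₀ = 6×33 − 183 = 15°; Δλ = -2.3607°.
Transverse Mercator on WGS84 with k₀ = 0.9996 gives E = 343299.795 m, N = 5926805.866 m.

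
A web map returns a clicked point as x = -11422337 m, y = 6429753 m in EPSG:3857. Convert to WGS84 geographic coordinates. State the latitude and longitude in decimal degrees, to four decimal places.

lat 49.9045°, lon -102.6086°

R = 6378137 m. λ = x/R = -102.60859907°.
φ = 2·arctan(exp(y/R)) − 90° = 2·arctan(2.74037) − 90° = 49.90449815°.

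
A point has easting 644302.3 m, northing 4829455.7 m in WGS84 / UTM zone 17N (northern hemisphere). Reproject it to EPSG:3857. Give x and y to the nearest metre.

x -8817839 m, y 5404379 m

Unproject from UTM 17N (λ₀ = -81°) → φ = 43.60409962°, λ = -79.21199942°.
Web Mercator (R = 6378137 m): x = -8817839.440 m, y = 5404378.705 m.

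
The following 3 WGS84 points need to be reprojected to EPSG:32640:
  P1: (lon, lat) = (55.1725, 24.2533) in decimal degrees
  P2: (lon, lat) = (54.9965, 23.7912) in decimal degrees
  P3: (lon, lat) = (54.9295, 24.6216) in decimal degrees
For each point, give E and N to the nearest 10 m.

UTM zone 40N: λ₀ = 57°, k₀ = 0.9996.
P1 (24.2533°, 55.1725°) → (314467.654, 2683486.530) m.
P2 (23.7912°, 54.9965°) → (295866.172, 2632549.953) m.
P3 (24.6216°, 54.9295°) → (290401.107, 2724627.389) m.

P1: E 314470 m, N 2683490 m; P2: E 295870 m, N 2632550 m; P3: E 290400 m, N 2724630 m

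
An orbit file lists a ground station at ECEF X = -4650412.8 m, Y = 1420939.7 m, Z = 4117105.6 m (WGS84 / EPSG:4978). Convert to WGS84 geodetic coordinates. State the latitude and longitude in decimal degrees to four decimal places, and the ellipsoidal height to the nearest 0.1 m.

λ = atan2(Y, X) = 163.00939945°; p = √(X²+Y²) = 4862654.5 m.
Bowring's method on WGS84 (a = 6378137 m, b = 6356752.314 m) gives φ = 40.44370040°, h = 2314.701 m.

lat 40.4437°, lon 163.0094°, h 2314.7 m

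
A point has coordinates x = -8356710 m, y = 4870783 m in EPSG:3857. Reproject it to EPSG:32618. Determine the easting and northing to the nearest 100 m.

E 494100 m, N 4431500 m

Web Mercator inverse (R = 6378137 m) → φ = 40.03330326°, λ = -75.06960318°.
UTM 18N forward: E = 494061.581 m, N = 4431455.886 m.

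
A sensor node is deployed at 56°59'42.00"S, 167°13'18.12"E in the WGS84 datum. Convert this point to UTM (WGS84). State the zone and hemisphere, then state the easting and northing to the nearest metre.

Longitude 167.2217° lies in the 6° band [162°, 168°), giving zone 58; latitude is south of the equator, so 58S.
Zone 58 central meridian λ₀ = 6×58 − 183 = 165°; Δλ = +2.2217°.
Transverse Mercator on WGS84 with k₀ = 0.9996 gives E = 634967.917 m, N = 3680975.744 m.

Zone 58S: E 634968 m, N 3680976 m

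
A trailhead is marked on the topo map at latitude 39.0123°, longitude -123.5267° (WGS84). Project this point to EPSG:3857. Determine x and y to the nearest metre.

x -13750929 m, y 4723434 m

Web Mercator is spherical with R = a = 6378137 m.
x = R·λ = 6378137 × -2.155947629 = -13750929.343 m.
y = R·ln tan(π/4 + φ/2) = 6378137 × 0.740566343 = 4723433.595 m.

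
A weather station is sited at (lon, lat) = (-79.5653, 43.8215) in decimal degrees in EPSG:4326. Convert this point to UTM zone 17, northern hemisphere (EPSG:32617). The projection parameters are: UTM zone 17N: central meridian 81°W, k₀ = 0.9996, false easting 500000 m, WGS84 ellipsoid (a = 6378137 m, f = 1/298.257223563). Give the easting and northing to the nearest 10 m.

Zone 17 central meridian λ₀ = 6×17 − 183 = -81°; Δλ = +1.4347°.
Transverse Mercator on WGS84 with k₀ = 0.9996 gives E = 615370.606 m, N = 4853047.817 m.

E 615370 m, N 4853050 m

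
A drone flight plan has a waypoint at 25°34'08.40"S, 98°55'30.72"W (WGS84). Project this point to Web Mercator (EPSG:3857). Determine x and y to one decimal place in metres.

Web Mercator is spherical with R = a = 6378137 m.
x = R·λ = 6378137 × -1.726570453 = -11012302.891 m.
y = R·ln tan(π/4 + φ/2) = 6378137 × -0.461858523 = -2945796.933 m.

x -11012302.9 m, y -2945796.9 m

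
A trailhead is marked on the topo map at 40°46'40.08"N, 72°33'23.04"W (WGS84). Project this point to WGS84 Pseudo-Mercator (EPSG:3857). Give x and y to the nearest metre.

x -8076942 m, y 4979622 m

Web Mercator is spherical with R = a = 6378137 m.
x = R·λ = 6378137 × -1.266348073 = -8076941.502 m.
y = R·ln tan(π/4 + φ/2) = 6378137 × 0.780733034 = 4979622.254 m.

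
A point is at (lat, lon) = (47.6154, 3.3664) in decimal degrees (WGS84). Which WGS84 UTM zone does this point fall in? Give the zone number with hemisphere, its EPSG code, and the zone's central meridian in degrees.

UTM zone = ⌊(λ + 180)/6⌋ + 1; 3.3664° ∈ [0°, 6°) → zone 31.
Hemisphere: N (φ ≥ 0).
Central meridian λ₀ = 6×31 − 183 = 3°.
EPSG code: 32631.

Zone 31N (EPSG:32631), central meridian 3°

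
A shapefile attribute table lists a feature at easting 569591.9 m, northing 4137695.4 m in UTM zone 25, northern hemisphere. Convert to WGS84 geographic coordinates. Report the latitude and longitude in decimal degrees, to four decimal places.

lat 37.3834°, lon -32.2139°

Zone 25N: λ₀ = -33°, k₀ = 0.9996, false easting 500000 m.
Meridian distance M = (N − FN)/k₀ = 4139351.1 m.
Inverse transverse Mercator on WGS84 gives φ = 37.38339982°, λ = -32.21390018°.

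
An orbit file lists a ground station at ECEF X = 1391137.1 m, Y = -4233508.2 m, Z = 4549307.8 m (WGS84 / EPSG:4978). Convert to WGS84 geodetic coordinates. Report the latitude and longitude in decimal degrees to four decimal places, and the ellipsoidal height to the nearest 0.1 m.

λ = atan2(Y, X) = -71.80939978°; p = √(X²+Y²) = 4456215.2 m.
Bowring's method on WGS84 (a = 6378137 m, b = 6356752.314 m) gives φ = 45.78459943°, h = 1009.913 m.

lat 45.7846°, lon -71.8094°, h 1009.9 m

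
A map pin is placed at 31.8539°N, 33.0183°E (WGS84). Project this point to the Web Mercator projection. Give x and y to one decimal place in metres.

Web Mercator is spherical with R = a = 6378137 m.
x = R·λ = 6378137 × 0.576278048 = 3675580.343 m.
y = R·ln tan(π/4 + φ/2) = 6378137 × 0.587028465 = 3744147.974 m.

x 3675580.3 m, y 3744148.0 m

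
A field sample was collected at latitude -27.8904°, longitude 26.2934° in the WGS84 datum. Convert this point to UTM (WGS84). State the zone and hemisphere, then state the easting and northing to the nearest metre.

Zone 35S: E 430454 m, N 6914738 m

Longitude 26.2934° lies in the 6° band [24°, 30°), giving zone 35; latitude is south of the equator, so 35S.
Zone 35 central meridian λ₀ = 6×35 − 183 = 27°; Δλ = -0.7066°.
Transverse Mercator on WGS84 with k₀ = 0.9996 gives E = 430454.140 m, N = 6914737.877 m.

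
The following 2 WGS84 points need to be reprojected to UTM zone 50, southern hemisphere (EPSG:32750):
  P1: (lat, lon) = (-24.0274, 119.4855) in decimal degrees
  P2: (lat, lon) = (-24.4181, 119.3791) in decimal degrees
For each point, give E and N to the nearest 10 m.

P1: E 752800 m, N 7340510 m; P2: E 741240 m, N 7297410 m

UTM zone 50S: λ₀ = 117°, k₀ = 0.9996.
P1 (-24.0274°, 119.4855°) → (752802.688, 7340506.290) m.
P2 (-24.4181°, 119.3791°) → (741238.560, 7297411.435) m.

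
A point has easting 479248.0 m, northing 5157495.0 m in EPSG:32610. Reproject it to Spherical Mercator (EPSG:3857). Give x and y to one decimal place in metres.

Unproject from UTM 10N (λ₀ = -123°) → φ = 46.57070027°, λ = -123.27079945°.
Web Mercator (R = 6378137 m): x = -13722442.625 m, y = 5872280.796 m.

x -13722442.6 m, y 5872280.8 m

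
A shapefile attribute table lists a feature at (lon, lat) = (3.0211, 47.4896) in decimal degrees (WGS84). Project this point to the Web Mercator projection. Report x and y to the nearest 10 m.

Web Mercator is spherical with R = a = 6378137 m.
x = R·λ = 6378137 × 0.052728142 = 336307.314 m.
y = R·ln tan(π/4 + φ/2) = 6378137 × 0.944219079 = 6022358.643 m.

x 336310 m, y 6022360 m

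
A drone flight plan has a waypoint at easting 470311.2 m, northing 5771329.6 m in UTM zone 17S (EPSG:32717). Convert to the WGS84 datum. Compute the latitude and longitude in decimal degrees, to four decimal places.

lat -38.2055°, lon -81.3391°

Zone 17S: λ₀ = -81°, k₀ = 0.9996, false easting 500000 m, false northing 10000000 m.
Meridian distance M = (N − FN)/k₀ = -4230362.5 m.
Inverse transverse Mercator on WGS84 gives φ = -38.20549992°, λ = -81.33909950°.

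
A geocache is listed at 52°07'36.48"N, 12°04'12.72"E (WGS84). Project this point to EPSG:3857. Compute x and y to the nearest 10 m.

Web Mercator is spherical with R = a = 6378137 m.
x = R·λ = 6378137 × 0.210664731 = 1343648.518 m.
y = R·ln tan(π/4 + φ/2) = 6378137 × 1.069761448 = 6823085.073 m.

x 1343650 m, y 6823090 m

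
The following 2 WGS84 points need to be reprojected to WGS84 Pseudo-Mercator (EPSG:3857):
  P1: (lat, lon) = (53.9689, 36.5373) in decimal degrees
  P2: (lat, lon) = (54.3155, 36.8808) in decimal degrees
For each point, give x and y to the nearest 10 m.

P1: x 4067310 m, y 7164270 m; P2: x 4105550 m, y 7230140 m

Web Mercator: x = R·λ, y = R·ln tan(π/4+φ/2), R = 6378137 m.
P1 (53.9689°, 36.5373°) → (4067313.631, 7164268.525) m.
P2 (54.3155°, 36.8808°) → (4105551.876, 7230136.105) m.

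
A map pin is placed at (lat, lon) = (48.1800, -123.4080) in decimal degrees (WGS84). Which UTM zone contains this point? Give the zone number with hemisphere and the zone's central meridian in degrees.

Zone 10N, central meridian -123°

UTM zone = ⌊(λ + 180)/6⌋ + 1; -123.4080° ∈ [-126°, -120°) → zone 10.
Hemisphere: N (φ ≥ 0).
Central meridian λ₀ = 6×10 − 183 = -123°.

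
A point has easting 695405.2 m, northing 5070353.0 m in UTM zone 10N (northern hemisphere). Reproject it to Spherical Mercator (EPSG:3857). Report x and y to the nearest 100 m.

x -13412600 m, y 5741800 m

Unproject from UTM 10N (λ₀ = -123°) → φ = 45.75909970°, λ = -120.48730035°.
Web Mercator (R = 6378137 m): x = -13412584.922 m, y = 5741828.462 m.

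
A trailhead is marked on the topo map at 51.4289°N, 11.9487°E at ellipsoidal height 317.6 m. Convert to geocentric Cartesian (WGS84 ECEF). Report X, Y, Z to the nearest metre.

X 3898692 m, Y 825045 m, Z 4963683 m

WGS84: a = 6378137 m, e² = 0.006694380; N(φ) = a/√(1−e²sin²φ) = 6391227.006 m.
X = (N+h)·cosφ·cosλ = 3898691.934 m; Y = (N+h)·cosφ·sinλ = 825044.825 m; Z = (N(1−e²)+h)·sinφ = 4963682.599 m.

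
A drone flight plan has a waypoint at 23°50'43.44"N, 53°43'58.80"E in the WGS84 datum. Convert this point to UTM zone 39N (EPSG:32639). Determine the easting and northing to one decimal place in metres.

Zone 39 central meridian λ₀ = 6×39 − 183 = 51°; Δλ = +2.7330°.
Transverse Mercator on WGS84 with k₀ = 0.9996 gives E = 778378.987 m, N = 2639795.796 m.

E 778379.0 m, N 2639795.8 m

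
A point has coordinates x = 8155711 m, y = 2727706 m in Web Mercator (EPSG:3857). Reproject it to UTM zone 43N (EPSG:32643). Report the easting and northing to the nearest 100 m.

E 323100 m, N 2631900 m

Web Mercator inverse (R = 6378137 m) → φ = 23.78890269°, λ = 73.26399844°.
UTM 43N forward: E = 323124.207 m, N = 2631936.529 m.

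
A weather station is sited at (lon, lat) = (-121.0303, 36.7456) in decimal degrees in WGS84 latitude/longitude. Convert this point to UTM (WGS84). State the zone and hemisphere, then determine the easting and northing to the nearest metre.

Longitude -121.0303° lies in the 6° band [-126°, -120°), giving zone 10; latitude is north of the equator, so 10N.
Zone 10 central meridian λ₀ = 6×10 − 183 = -123°; Δλ = +1.9697°.
Transverse Mercator on WGS84 with k₀ = 0.9996 gives E = 675848.233 m, N = 4068460.297 m.

Zone 10N: E 675848 m, N 4068460 m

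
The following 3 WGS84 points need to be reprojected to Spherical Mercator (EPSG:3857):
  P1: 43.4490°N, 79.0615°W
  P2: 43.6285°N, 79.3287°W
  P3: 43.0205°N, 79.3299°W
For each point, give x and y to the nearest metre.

P1: x -8801086 m, y 5380566 m; P2: x -8830830 m, y 5408131 m; P3: x -8830964 m, y 5315093 m

Web Mercator: x = R·λ, y = R·ln tan(π/4+φ/2), R = 6378137 m.
P1 (43.4490°, -79.0615°) → (-8801085.921, 5380565.867) m.
P2 (43.6285°, -79.3287°) → (-8830830.489, 5408130.541) m.
P3 (43.0205°, -79.3299°) → (-8830964.073, 5315092.677) m.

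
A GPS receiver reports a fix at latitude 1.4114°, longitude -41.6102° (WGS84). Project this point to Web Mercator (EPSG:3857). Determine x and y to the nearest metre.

Web Mercator is spherical with R = a = 6378137 m.
x = R·λ = 6378137 × -0.726234992 = -4632026.276 m.
y = R·ln tan(π/4 + φ/2) = 6378137 × 0.024636069 = 157132.222 m.

x -4632026 m, y 157132 m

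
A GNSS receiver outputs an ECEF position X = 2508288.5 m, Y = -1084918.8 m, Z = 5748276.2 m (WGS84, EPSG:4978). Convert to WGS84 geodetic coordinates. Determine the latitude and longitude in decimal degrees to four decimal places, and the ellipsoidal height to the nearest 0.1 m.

λ = atan2(Y, X) = -23.39009928°; p = √(X²+Y²) = 2732866.6 m.
Bowring's method on WGS84 (a = 6378137 m, b = 6356752.314 m) gives φ = 64.72130037°, h = 4165.420 m.

lat 64.7213°, lon -23.3901°, h 4165.4 m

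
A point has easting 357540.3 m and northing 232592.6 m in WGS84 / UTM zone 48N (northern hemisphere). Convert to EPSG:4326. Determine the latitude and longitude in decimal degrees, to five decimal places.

Zone 48N: λ₀ = 105°, k₀ = 0.9996, false easting 500000 m.
Meridian distance M = (N − FN)/k₀ = 232685.7 m.
Inverse transverse Mercator on WGS84 gives φ = 2.10379973°, λ = 103.71900007°.

lat 2.10380°, lon 103.71900°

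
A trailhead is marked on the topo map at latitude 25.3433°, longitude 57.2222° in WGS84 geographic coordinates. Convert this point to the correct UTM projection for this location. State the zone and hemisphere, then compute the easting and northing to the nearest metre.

Longitude 57.2222° lies in the 6° band [54°, 60°), giving zone 40; latitude is north of the equator, so 40N.
Zone 40 central meridian λ₀ = 6×40 − 183 = 57°; Δλ = +0.2222°.
Transverse Mercator on WGS84 with k₀ = 0.9996 gives E = 522359.470 m, N = 2802980.306 m.

Zone 40N: E 522359 m, N 2802980 m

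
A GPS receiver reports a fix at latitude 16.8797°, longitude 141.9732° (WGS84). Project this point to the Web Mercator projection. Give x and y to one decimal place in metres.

x 15804384.3 m, y 1906825.9 m

Web Mercator is spherical with R = a = 6378137 m.
x = R·λ = 6378137 × 2.477899790 = 15804384.330 m.
y = R·ln tan(π/4 + φ/2) = 6378137 × 0.298962831 = 1906825.896 m.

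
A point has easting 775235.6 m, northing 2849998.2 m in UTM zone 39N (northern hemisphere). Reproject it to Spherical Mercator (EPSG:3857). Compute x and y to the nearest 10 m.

Unproject from UTM 39N (λ₀ = 51°) → φ = 25.74220016°, λ = 53.74360033°.
Web Mercator (R = 6378137 m): x = 5982710.222 m, y = 2967186.207 m.

x 5982710 m, y 2967190 m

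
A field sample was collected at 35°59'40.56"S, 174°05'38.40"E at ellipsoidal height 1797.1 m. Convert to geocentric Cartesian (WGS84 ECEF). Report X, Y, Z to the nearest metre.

WGS84: a = 6378137 m, e² = 0.006694380; N(φ) = a/√(1−e²sin²φ) = 6385523.740 m.
X = (N+h)·cosφ·cosλ = -5140374.462 m; Y = (N+h)·cosφ·sinλ = 531750.080 m; Z = (N(1−e²)+h)·sinφ = -3728763.086 m.

X -5140374 m, Y 531750 m, Z -3728763 m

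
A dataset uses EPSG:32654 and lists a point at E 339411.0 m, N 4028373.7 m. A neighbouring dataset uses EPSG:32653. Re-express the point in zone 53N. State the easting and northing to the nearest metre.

E 877631 m, N 4035123 m

UTM 54N → geographic: φ = 36.38709971°, λ = 139.20949986°.
UTM 53N (λ₀ = 135°) forward: E = 877630.790 m, N = 4035122.953 m.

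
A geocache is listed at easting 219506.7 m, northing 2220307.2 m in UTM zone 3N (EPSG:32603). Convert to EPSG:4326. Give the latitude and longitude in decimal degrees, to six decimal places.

Zone 3N: λ₀ = -165°, k₀ = 0.9996, false easting 500000 m.
Meridian distance M = (N − FN)/k₀ = 2221195.7 m.
Inverse transverse Mercator on WGS84 gives φ = 20.05940037°, λ = -167.68169984°.

lat 20.059400°, lon -167.681700°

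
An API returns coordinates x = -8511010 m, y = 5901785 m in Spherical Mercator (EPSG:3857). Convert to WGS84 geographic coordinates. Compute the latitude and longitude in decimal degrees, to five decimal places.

lat 46.75260°, lon -76.45570°

R = 6378137 m. λ = x/R = -76.45570366°.
φ = 2·arctan(exp(y/R)) − 90° = 2·arctan(2.52266) − 90° = 46.75259892°.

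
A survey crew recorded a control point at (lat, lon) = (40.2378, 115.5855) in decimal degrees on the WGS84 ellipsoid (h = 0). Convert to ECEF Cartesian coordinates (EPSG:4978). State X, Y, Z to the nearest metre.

WGS84: a = 6378137 m, e² = 0.006694380; N(φ) = a/√(1−e²sin²φ) = 6387063.854 m.
X = (N+h)·cosφ·cosλ = -2105604.677 m; Y = (N+h)·cosφ·sinλ = 4397591.672 m; Z = (N(1−e²)+h)·sinφ = 4098177.374 m.

X -2105605 m, Y 4397592 m, Z 4098177 m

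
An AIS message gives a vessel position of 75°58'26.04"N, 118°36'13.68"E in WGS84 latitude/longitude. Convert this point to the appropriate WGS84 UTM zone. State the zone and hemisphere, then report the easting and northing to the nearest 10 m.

Zone 50N: E 543380 m, N 8432860 m

Longitude 118.6038° lies in the 6° band [114°, 120°), giving zone 50; latitude is north of the equator, so 50N.
Zone 50 central meridian λ₀ = 6×50 − 183 = 117°; Δλ = +1.6038°.
Transverse Mercator on WGS84 with k₀ = 0.9996 gives E = 543384.850 m, N = 8432862.193 m.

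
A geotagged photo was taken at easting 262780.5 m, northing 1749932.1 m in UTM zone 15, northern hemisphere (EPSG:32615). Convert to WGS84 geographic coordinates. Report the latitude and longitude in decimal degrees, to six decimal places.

lat 15.816900°, lon -95.214700°

Zone 15N: λ₀ = -93°, k₀ = 0.9996, false easting 500000 m.
Meridian distance M = (N − FN)/k₀ = 1750632.4 m.
Inverse transverse Mercator on WGS84 gives φ = 15.81689976°, λ = -95.21470039°.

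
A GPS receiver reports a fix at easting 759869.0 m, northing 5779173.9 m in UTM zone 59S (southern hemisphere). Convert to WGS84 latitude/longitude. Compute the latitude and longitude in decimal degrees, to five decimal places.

Zone 59S: λ₀ = 171°, k₀ = 0.9996, false easting 500000 m, false northing 10000000 m.
Meridian distance M = (N − FN)/k₀ = -4222515.1 m.
Inverse transverse Mercator on WGS84 gives φ = -38.09790044°, λ = 173.96349983°.

lat -38.09790°, lon 173.96350°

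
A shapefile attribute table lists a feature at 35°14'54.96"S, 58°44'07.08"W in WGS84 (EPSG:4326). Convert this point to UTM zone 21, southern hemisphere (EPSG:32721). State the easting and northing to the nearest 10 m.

E 342120 m, N 6098010 m

Zone 21 central meridian λ₀ = 6×21 − 183 = -57°; Δλ = -1.7353°.
Transverse Mercator on WGS84 with k₀ = 0.9996 gives E = 342123.286 m, N = 6098007.545 m.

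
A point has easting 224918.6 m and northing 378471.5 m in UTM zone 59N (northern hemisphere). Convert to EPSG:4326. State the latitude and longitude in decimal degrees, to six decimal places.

Zone 59N: λ₀ = 171°, k₀ = 0.9996, false easting 500000 m.
Meridian distance M = (N − FN)/k₀ = 378622.9 m.
Inverse transverse Mercator on WGS84 gives φ = 3.42089970°, λ = 168.52430001°.

lat 3.420900°, lon 168.524300°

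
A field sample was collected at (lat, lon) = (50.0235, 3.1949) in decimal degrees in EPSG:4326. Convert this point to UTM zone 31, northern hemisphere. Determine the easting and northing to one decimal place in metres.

E 513961.1 m, N 5541261.7 m

Zone 31 central meridian λ₀ = 6×31 − 183 = 3°; Δλ = +0.1949°.
Transverse Mercator on WGS84 with k₀ = 0.9996 gives E = 513961.099 m, N = 5541261.742 m.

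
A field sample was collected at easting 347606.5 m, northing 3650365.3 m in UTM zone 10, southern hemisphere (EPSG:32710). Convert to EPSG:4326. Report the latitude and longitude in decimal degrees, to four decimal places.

Zone 10S: λ₀ = -123°, k₀ = 0.9996, false easting 500000 m, false northing 10000000 m.
Meridian distance M = (N − FN)/k₀ = -6352175.6 m.
Inverse transverse Mercator on WGS84 gives φ = -57.26430028°, λ = -125.52690065°.

lat -57.2643°, lon -125.5269°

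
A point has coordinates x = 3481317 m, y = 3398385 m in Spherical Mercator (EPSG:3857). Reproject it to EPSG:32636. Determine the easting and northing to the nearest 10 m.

E 332090 m, N 3229000 m

Web Mercator inverse (R = 6378137 m) → φ = 29.17850187°, λ = 31.27320270°.
UTM 36N forward: E = 332086.401 m, N = 3228996.205 m.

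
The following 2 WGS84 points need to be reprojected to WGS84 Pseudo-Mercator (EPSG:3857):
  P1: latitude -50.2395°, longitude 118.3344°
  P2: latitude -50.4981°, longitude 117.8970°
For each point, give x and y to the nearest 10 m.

P1: x 13172930 m, y -6487860 m; P2: x 13124230 m, y -6532990 m

Web Mercator: x = R·λ, y = R·ln tan(π/4+φ/2), R = 6378137 m.
P1 (-50.2395°, 118.3344°) → (13172925.151, -6487856.799) m.
P2 (-50.4981°, 117.8970°) → (13124234.006, -6532989.057) m.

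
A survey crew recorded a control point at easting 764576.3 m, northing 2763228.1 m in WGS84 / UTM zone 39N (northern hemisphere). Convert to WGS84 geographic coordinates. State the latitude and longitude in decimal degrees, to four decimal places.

lat 24.9614°, lon 53.6205°

Zone 39N: λ₀ = 51°, k₀ = 0.9996, false easting 500000 m.
Meridian distance M = (N − FN)/k₀ = 2764333.8 m.
Inverse transverse Mercator on WGS84 gives φ = 24.96139970°, λ = 53.62050048°.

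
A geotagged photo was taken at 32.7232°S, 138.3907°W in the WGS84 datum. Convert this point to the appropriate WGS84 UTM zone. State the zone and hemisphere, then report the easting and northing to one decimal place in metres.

Zone 7S: E 744543.6 m, N 6376387.0 m

Longitude -138.3907° lies in the 6° band [-144°, -138°), giving zone 7; latitude is south of the equator, so 7S.
Zone 7 central meridian λ₀ = 6×7 − 183 = -141°; Δλ = +2.6093°.
Transverse Mercator on WGS84 with k₀ = 0.9996 gives E = 744543.596 m, N = 6376387.028 m.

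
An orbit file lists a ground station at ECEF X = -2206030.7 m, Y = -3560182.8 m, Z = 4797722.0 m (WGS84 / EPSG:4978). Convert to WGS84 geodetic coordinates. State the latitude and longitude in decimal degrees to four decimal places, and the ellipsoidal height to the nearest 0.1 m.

lat 49.0706°, lon -121.7840°, h 2668.2 m

λ = atan2(Y, X) = -121.78399992°; p = √(X²+Y²) = 4188254.2 m.
Bowring's method on WGS84 (a = 6378137 m, b = 6356752.314 m) gives φ = 49.07060035°, h = 2668.186 m.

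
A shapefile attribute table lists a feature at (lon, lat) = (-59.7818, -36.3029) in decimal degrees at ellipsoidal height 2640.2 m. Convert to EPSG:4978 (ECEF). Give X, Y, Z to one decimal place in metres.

X 2591110.4 m, Y -4448722.3 m, Z -3756893.8 m

WGS84: a = 6378137 m, e² = 0.006694380; N(φ) = a/√(1−e²sin²φ) = 6385633.559 m.
X = (N+h)·cosφ·cosλ = 2591110.390 m; Y = (N+h)·cosφ·sinλ = -4448722.317 m; Z = (N(1−e²)+h)·sinφ = -3756893.800 m.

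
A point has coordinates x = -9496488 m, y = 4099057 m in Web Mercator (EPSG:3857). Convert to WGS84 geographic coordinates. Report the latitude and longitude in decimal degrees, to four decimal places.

R = 6378137 m. λ = x/R = -85.30840316°.
φ = 2·arctan(exp(y/R)) − 90° = 2·arctan(1.90156) − 90° = 34.52159959°.

lat 34.5216°, lon -85.3084°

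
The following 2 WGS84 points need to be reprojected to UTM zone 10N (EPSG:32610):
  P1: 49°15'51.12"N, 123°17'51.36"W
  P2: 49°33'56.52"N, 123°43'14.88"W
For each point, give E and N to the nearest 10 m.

P1: E 478350 m, N 5456870 m; P2: E 447880 m, N 5490590 m

UTM zone 10N: λ₀ = -123°, k₀ = 0.9996.
P1 (49.2642°, -123.2976°) → (478348.163, 5456868.925) m.
P2 (49.5657°, -123.7208°) → (447878.740, 5490594.612) m.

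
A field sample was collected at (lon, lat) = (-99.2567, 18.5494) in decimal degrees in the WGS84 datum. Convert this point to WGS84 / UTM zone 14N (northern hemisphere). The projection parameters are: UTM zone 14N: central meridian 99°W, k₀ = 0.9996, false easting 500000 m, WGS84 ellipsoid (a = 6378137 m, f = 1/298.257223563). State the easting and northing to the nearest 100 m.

Zone 14 central meridian λ₀ = 6×14 − 183 = -99°; Δλ = -0.2567°.
Transverse Mercator on WGS84 with k₀ = 0.9996 gives E = 472910.389 m, N = 2050990.066 m.

E 472900 m, N 2051000 m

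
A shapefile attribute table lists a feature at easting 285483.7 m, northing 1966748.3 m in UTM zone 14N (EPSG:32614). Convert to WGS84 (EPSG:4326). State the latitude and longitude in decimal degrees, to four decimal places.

Zone 14N: λ₀ = -99°, k₀ = 0.9996, false easting 500000 m.
Meridian distance M = (N − FN)/k₀ = 1967535.3 m.
Inverse transverse Mercator on WGS84 gives φ = 17.77769973°, λ = -101.02349958°.

lat 17.7777°, lon -101.0235°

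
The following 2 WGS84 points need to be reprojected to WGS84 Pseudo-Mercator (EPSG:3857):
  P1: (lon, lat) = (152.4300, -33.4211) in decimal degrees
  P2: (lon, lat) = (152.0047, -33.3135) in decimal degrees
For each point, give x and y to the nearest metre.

Web Mercator: x = R·λ, y = R·ln tan(π/4+φ/2), R = 6378137 m.
P1 (-33.4211°, 152.4300°) → (16968429.982, -3951332.265) m.
P2 (-33.3135°, 152.0047°) → (16921085.802, -3936990.159) m.

P1: x 16968430 m, y -3951332 m; P2: x 16921086 m, y -3936990 m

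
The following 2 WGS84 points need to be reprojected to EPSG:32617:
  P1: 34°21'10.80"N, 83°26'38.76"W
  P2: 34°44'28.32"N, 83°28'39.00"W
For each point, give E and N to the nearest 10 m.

UTM zone 17N: λ₀ = -81°, k₀ = 0.9996.
P1 (34.3530°, -83.4441°) → (275205.626, 3804003.564) m.
P2 (34.7412°, -83.4775°) → (273189.554, 3847139.249) m.

P1: E 275210 m, N 3804000 m; P2: E 273190 m, N 3847140 m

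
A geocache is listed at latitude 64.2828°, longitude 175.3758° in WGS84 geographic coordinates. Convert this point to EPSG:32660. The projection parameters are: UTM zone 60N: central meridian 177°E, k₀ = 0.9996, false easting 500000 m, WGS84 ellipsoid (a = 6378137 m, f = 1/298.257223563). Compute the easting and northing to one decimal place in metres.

E 421367.3 m, N 7129532.2 m

Zone 60 central meridian λ₀ = 6×60 − 183 = 177°; Δλ = -1.6242°.
Transverse Mercator on WGS84 with k₀ = 0.9996 gives E = 421367.313 m, N = 7129532.183 m.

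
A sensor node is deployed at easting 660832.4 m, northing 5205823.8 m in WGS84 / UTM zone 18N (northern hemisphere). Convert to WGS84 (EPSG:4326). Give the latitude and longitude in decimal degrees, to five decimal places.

lat 46.98640°, lon -72.88500°

Zone 18N: λ₀ = -75°, k₀ = 0.9996, false easting 500000 m.
Meridian distance M = (N − FN)/k₀ = 5207907.0 m.
Inverse transverse Mercator on WGS84 gives φ = 46.98640013°, λ = -72.88500005°.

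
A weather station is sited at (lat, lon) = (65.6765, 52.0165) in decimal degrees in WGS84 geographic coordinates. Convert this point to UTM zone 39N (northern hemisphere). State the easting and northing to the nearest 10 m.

E 546720 m, N 7284230 m

Zone 39 central meridian λ₀ = 6×39 − 183 = 51°; Δλ = +1.0165°.
Transverse Mercator on WGS84 with k₀ = 0.9996 gives E = 546717.489 m, N = 7284230.224 m.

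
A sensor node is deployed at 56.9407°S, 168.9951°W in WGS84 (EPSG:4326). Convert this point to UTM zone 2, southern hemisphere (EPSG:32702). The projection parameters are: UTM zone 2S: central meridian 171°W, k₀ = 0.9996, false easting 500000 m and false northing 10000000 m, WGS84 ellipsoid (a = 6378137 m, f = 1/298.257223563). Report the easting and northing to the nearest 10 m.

E 621980 m, N 3687430 m

Zone 2 central meridian λ₀ = 6×2 − 183 = -171°; Δλ = +2.0049°.
Transverse Mercator on WGS84 with k₀ = 0.9996 gives E = 621977.002 m, N = 3687426.139 m.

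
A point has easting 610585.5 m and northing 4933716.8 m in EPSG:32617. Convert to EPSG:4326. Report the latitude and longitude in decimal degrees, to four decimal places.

lat 44.5483°, lon -79.6078°

Zone 17N: λ₀ = -81°, k₀ = 0.9996, false easting 500000 m.
Meridian distance M = (N − FN)/k₀ = 4935691.1 m.
Inverse transverse Mercator on WGS84 gives φ = 44.54829962°, λ = -79.60780058°.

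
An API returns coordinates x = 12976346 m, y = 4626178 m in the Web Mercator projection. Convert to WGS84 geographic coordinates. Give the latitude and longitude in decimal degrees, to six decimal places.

R = 6378137 m. λ = x/R = 116.56849944°.
φ = 2·arctan(exp(y/R)) − 90° = 2·arctan(2.06539) − 90° = 38.33020289°.

lat 38.330203°, lon 116.568499°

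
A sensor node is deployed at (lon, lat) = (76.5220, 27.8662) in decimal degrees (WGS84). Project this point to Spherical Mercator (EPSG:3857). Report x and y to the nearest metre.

x 8518390 m, y 3232115 m

Web Mercator is spherical with R = a = 6378137 m.
x = R·λ = 6378137 × 1.335560850 = 8518390.074 m.
y = R·ln tan(π/4 + φ/2) = 6378137 × 0.506749090 = 3232115.120 m.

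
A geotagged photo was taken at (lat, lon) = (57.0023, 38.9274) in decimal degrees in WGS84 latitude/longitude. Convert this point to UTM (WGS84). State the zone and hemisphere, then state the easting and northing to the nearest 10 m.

Longitude 38.9274° lies in the 6° band [36°, 42°), giving zone 37; latitude is north of the equator, so 37N.
Zone 37 central meridian λ₀ = 6×37 − 183 = 39°; Δλ = -0.0726°.
Transverse Mercator on WGS84 with k₀ = 0.9996 gives E = 495589.977 m, N = 6317644.289 m.

Zone 37N: E 495590 m, N 6317640 m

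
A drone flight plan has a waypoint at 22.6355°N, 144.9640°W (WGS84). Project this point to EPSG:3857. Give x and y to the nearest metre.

x -16137319 m, y 2587998 m

Web Mercator is spherical with R = a = 6378137 m.
x = R·λ = 6378137 × -2.530099097 = -16137318.663 m.
y = R·ln tan(π/4 + φ/2) = 6378137 × 0.405760748 = 2587997.642 m.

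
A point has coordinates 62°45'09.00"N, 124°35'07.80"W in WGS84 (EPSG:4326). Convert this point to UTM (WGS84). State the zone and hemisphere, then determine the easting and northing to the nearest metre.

Longitude -124.5855° lies in the 6° band [-126°, -120°), giving zone 10; latitude is north of the equator, so 10N.
Zone 10 central meridian λ₀ = 6×10 − 183 = -123°; Δλ = -1.5855°.
Transverse Mercator on WGS84 with k₀ = 0.9996 gives E = 419017.227 m, N = 6959010.220 m.

Zone 10N: E 419017 m, N 6959010 m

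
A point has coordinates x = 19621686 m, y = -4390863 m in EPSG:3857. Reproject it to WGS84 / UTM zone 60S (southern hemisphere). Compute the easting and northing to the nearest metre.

E 434271 m, N 5943357 m

Web Mercator inverse (R = 6378137 m) → φ = -36.65309944°, λ = 176.26460434°.
UTM 60S forward: E = 434270.813 m, N = 5943357.489 m.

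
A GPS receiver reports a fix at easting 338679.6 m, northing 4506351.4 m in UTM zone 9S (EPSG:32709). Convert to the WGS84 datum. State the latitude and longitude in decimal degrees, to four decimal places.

Zone 9S: λ₀ = -129°, k₀ = 0.9996, false easting 500000 m, false northing 10000000 m.
Meridian distance M = (N − FN)/k₀ = -5495846.9 m.
Inverse transverse Mercator on WGS84 gives φ = -49.57390014°, λ = -131.23140013°.

lat -49.5739°, lon -131.2314°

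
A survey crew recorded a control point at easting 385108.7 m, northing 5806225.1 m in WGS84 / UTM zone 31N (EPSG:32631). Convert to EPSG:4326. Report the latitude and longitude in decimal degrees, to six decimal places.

Zone 31N: λ₀ = 3°, k₀ = 0.9996, false easting 500000 m.
Meridian distance M = (N − FN)/k₀ = 5808548.5 m.
Inverse transverse Mercator on WGS84 gives φ = 52.39420019°, λ = 1.31149968°.

lat 52.394200°, lon 1.311500°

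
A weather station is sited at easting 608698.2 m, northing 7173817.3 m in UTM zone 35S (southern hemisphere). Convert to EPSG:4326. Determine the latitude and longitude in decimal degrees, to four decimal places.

Zone 35S: λ₀ = 27°, k₀ = 0.9996, false easting 500000 m, false northing 10000000 m.
Meridian distance M = (N − FN)/k₀ = -2827313.6 m.
Inverse transverse Mercator on WGS84 gives φ = -25.54900023°, λ = 28.08199963°.

lat -25.5490°, lon 28.0820°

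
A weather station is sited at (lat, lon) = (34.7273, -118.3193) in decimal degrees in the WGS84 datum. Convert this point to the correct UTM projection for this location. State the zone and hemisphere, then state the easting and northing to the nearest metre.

Longitude -118.3193° lies in the 6° band [-120°, -114°), giving zone 11; latitude is north of the equator, so 11N.
Zone 11 central meridian λ₀ = 6×11 − 183 = -117°; Δλ = -1.3193°.
Transverse Mercator on WGS84 with k₀ = 0.9996 gives E = 379209.877 m, N = 3843594.656 m.

Zone 11N: E 379210 m, N 3843595 m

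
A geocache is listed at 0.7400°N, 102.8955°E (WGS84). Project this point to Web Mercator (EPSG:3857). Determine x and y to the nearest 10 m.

x 11454270 m, y 82380 m

Web Mercator is spherical with R = a = 6378137 m.
x = R·λ = 6378137 × 1.795865260 = 11454274.665 m.
y = R·ln tan(π/4 + φ/2) = 6378137 × 0.012915796 = 82378.713 m.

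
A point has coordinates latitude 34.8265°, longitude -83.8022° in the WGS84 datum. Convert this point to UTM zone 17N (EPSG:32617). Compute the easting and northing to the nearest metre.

E 243720 m, N 3857384 m

Zone 17 central meridian λ₀ = 6×17 − 183 = -81°; Δλ = -2.8022°.
Transverse Mercator on WGS84 with k₀ = 0.9996 gives E = 243720.238 m, N = 3857383.591 m.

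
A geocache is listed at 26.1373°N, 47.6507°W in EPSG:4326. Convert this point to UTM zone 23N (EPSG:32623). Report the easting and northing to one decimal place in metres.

Zone 23 central meridian λ₀ = 6×23 − 183 = -45°; Δλ = -2.6507°.
Transverse Mercator on WGS84 with k₀ = 0.9996 gives E = 234975.003 m, N = 2893590.987 m.

E 234975.0 m, N 2893591.0 m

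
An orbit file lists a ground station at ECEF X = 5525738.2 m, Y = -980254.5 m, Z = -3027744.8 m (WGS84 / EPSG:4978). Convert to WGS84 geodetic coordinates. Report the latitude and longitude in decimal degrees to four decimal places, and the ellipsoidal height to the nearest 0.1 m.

lat -28.5084°, lon -10.0595°, h 3373.0 m

λ = atan2(Y, X) = -10.05949951°; p = √(X²+Y²) = 5612012.3 m.
Bowring's method on WGS84 (a = 6378137 m, b = 6356752.314 m) gives φ = -28.50839989°, h = 3372.996 m.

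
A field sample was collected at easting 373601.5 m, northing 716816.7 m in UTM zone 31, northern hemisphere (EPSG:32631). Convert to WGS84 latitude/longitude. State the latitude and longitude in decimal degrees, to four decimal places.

lat 6.4837°, lon 1.8569°

Zone 31N: λ₀ = 3°, k₀ = 0.9996, false easting 500000 m.
Meridian distance M = (N − FN)/k₀ = 717103.5 m.
Inverse transverse Mercator on WGS84 gives φ = 6.48370005°, λ = 1.85689976°.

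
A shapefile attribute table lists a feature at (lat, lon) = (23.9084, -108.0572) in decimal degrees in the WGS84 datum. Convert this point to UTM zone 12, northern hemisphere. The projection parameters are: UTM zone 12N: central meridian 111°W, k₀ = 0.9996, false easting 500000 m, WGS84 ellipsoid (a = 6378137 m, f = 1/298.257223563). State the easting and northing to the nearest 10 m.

E 799620 m, N 2647210 m

Zone 12 central meridian λ₀ = 6×12 − 183 = -111°; Δλ = +2.9428°.
Transverse Mercator on WGS84 with k₀ = 0.9996 gives E = 799615.898 m, N = 2647205.400 m.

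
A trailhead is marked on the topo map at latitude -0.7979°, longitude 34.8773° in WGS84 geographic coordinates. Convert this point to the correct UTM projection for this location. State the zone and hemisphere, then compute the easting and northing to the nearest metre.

Zone 36S: E 708914 m, N 9911760 m

Longitude 34.8773° lies in the 6° band [30°, 36°), giving zone 36; latitude is south of the equator, so 36S.
Zone 36 central meridian λ₀ = 6×36 − 183 = 33°; Δλ = +1.8773°.
Transverse Mercator on WGS84 with k₀ = 0.9996 gives E = 708913.989 m, N = 9911760.345 m.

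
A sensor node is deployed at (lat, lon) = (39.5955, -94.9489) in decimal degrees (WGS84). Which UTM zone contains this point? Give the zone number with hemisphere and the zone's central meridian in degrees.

UTM zone = ⌊(λ + 180)/6⌋ + 1; -94.9489° ∈ [-96°, -90°) → zone 15.
Hemisphere: N (φ ≥ 0).
Central meridian λ₀ = 6×15 − 183 = -93°.

Zone 15N, central meridian -93°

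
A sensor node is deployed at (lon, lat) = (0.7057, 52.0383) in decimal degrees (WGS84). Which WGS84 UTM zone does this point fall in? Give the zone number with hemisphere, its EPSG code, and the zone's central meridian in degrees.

Zone 31N (EPSG:32631), central meridian 3°

UTM zone = ⌊(λ + 180)/6⌋ + 1; 0.7057° ∈ [0°, 6°) → zone 31.
Hemisphere: N (φ ≥ 0).
Central meridian λ₀ = 6×31 − 183 = 3°.
EPSG code: 32631.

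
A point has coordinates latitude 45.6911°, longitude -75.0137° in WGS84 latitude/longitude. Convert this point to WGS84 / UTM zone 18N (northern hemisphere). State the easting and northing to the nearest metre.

Zone 18 central meridian λ₀ = 6×18 − 183 = -75°; Δλ = -0.0137°.
Transverse Mercator on WGS84 with k₀ = 0.9996 gives E = 498933.290 m, N = 5059727.607 m.

E 498933 m, N 5059728 m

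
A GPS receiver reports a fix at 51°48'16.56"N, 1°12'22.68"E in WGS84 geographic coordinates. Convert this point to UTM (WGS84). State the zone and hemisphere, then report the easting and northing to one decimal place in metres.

Longitude 1.2063° lies in the 6° band [0°, 6°), giving zone 31; latitude is north of the equator, so 31N.
Zone 31 central meridian λ₀ = 6×31 − 183 = 3°; Δλ = -1.7937°.
Transverse Mercator on WGS84 with k₀ = 0.9996 gives E = 376330.839 m, N = 5740827.203 m.

Zone 31N: E 376330.8 m, N 5740827.2 m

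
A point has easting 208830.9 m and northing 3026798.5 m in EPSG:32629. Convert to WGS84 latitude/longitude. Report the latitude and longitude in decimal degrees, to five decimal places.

lat 27.33340°, lon -11.94270°

Zone 29N: λ₀ = -9°, k₀ = 0.9996, false easting 500000 m.
Meridian distance M = (N − FN)/k₀ = 3028009.7 m.
Inverse transverse Mercator on WGS84 gives φ = 27.33340010°, λ = -11.94269970°.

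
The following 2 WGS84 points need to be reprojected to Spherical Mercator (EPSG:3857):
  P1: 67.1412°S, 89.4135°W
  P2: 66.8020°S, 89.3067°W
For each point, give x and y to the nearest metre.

P1: x -9953465 m, y -10196404 m; P2: x -9941576 m, y -10099877 m

Web Mercator: x = R·λ, y = R·ln tan(π/4+φ/2), R = 6378137 m.
P1 (-67.1412°, -89.4135°) → (-9953465.290, -10196403.944) m.
P2 (-66.8020°, -89.3067°) → (-9941576.368, -10099876.700) m.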